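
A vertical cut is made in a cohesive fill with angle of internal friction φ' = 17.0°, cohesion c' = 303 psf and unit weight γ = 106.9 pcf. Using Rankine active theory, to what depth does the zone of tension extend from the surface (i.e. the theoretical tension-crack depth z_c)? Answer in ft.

K_a = tan²(45° − 17.0°/2) = 0.5475; √K_a = 0.7400.
The active pressure is zero where K_a γ z = 2c√K_a, so z_c = 2c/(γ√K_a) = 2×303/(106.9×0.7400) = 7.661 ft.

7.66 ft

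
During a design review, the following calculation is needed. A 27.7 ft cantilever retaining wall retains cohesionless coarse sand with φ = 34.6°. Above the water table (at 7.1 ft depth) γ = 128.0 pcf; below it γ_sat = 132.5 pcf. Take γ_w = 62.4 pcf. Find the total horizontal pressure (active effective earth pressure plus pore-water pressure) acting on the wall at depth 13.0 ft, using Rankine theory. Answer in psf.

733 psf

K_a = (1 − sin φ)/(1 + sin φ) = 0.2756.
γ' = 132.5 − 62.4 = 70.10 pcf.
Effective vertical stress at 13.0 ft: σ'_v = 128.0×7.1 + 70.10×5.90 = 1322 psf.
σ'_h = K_a σ'_v = 0.2756 × 1322 = 364.5 psf; u = γ_w × 5.90 = 368.2 psf.
Total σ_h = 364.5 + 368.2 = 732.7 psf.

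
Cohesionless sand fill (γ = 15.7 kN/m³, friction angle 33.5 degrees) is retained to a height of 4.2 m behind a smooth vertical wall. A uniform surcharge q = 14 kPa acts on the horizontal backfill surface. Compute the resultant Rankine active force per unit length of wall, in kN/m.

57.0 kN/m

K_a = tan²(45° − φ/2) = 0.2887.
Soil triangle: ½ K_a γ H² = 0.5×0.2887×15.7×4.2² = 39.98 kN/m.
Surcharge rectangle: K_a q H = 0.2887×14×4.2 = 16.98 kN/m.
Total = 39.98 + 16.98 = 56.96 kN/m.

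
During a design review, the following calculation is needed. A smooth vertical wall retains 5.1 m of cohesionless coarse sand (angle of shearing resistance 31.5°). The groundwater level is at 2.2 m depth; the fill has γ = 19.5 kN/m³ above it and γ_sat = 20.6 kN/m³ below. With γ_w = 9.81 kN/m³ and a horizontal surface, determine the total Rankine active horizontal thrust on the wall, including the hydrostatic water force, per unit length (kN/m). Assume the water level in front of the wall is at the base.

K_a = tan²(45° − φ/2) = 0.3136.
γ' = 20.6 − 9.81 = 10.79 kN/m³. Depth below WT = 2.9 m.
σ'_h at WT = K_a γ d_w = 13.45 kPa; at base = 13.45 + K_a γ' × 2.9 = 23.27 kPa.
P₁ (0–2.2 m) = ½×13.45×2.2 = 14.80. P₂ (2.2–5.1 m) = ½(13.45+23.27)×2.9 = 53.25.
P_w = ½ γ_w h₂² = 0.5×9.81×2.9² = 41.25. Total = 14.80+53.25+41.25 = 109.3 kN/m.

109 kN/m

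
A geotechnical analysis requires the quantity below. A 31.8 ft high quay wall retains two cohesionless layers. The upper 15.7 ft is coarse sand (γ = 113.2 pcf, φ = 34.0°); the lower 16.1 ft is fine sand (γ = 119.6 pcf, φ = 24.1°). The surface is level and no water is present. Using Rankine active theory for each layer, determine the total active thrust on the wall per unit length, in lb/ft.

K_a1 = tan²(45°−34.0°/2) = 0.2827; K_a2 = tan²(45°−24.1°/2) = 0.4201.
Layer 1: σ at base = K_a1 γ₁ h₁ = 502.5 psf; P₁ = ½×502.5×15.7 = 3944.
Layer 2: σ_v at top = γ₁h₁ = 1777; σ_h top = K_a2×1777 = 746.7; σ_h base = K_a2×(1777+119.6×16.1) = 1556.
P₂ = ½(746.7+1556)×16.1 = 18530. Total P_a = 3944+18530 = 22480 lb/ft.

22500 lb/ft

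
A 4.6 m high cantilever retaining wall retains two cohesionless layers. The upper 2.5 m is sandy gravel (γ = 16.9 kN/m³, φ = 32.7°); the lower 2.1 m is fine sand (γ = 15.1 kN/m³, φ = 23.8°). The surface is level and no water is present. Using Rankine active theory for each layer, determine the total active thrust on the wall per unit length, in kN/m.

67.6 kN/m

K_a1 = tan²(45°−32.7°/2) = 0.2985; K_a2 = tan²(45°−23.8°/2) = 0.4250.
Layer 1: σ at base = K_a1 γ₁ h₁ = 12.61 kPa; P₁ = ½×12.61×2.5 = 15.76.
Layer 2: σ_v at top = γ₁h₁ = 42.25; σ_h top = K_a2×42.25 = 17.95; σ_h base = K_a2×(42.25+15.1×2.1) = 31.43.
P₂ = ½(17.95+31.43)×2.1 = 51.85. Total P_a = 15.76+51.85 = 67.62 kN/m.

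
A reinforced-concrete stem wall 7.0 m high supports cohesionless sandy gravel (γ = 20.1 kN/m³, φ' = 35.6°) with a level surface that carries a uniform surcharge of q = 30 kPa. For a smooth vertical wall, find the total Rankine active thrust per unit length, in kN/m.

K_a = tan²(45° − φ/2) = 0.2641.
Soil triangle: ½ K_a γ H² = 0.5×0.2641×20.1×7.0² = 130.1 kN/m.
Surcharge rectangle: K_a q H = 0.2641×30×7.0 = 55.47 kN/m.
Total = 130.1 + 55.47 = 185.5 kN/m.

186 kN/m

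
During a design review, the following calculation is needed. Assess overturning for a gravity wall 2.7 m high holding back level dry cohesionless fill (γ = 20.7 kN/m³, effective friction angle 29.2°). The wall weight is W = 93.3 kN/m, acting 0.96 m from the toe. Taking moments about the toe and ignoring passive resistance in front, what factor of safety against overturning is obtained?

K_a = tan²(45° − 29.2°/2) = 0.3442.
P_a = ½K_aγH² = 0.5×0.3442×20.7×2.7² = 25.97 kN/m, acting at H/3 = 0.9000 m above the base.
Overturning moment M_o = P_a × H/3 = 25.97 × 0.9000 = 23.37.
Resisting moment M_r = W × 0.96 = 93.3 × 0.96 = 89.57.
FS_overturning = M_r/M_o = 89.57/23.37 = 3.832.

3.83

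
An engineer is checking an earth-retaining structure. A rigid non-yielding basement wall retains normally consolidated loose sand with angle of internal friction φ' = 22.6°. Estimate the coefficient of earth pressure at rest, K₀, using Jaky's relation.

K₀ = 1 − sin φ' = 1 − sin 22.6° = 0.6157.

0.616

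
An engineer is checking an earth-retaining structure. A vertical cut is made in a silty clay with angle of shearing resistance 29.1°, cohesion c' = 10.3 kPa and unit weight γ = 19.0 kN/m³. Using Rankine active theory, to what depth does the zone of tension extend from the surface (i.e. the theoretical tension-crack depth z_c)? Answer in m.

K_a = tan²(45° − 29.1°/2) = 0.3456; √K_a = 0.5879.
The active pressure is zero where K_a γ z = 2c√K_a, so z_c = 2c/(γ√K_a) = 2×10.3/(19.0×0.5879) = 1.844 m.

1.84 m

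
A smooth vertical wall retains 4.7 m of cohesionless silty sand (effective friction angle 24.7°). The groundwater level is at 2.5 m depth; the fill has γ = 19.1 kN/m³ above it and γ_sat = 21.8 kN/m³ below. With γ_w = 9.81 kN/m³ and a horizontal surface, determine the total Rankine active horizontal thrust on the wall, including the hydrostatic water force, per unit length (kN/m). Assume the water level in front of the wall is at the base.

K_a = tan²(45° − φ/2) = 0.4106.
γ' = 21.8 − 9.81 = 11.99 kN/m³. Depth below WT = 2.2 m.
σ'_h at WT = K_a γ d_w = 19.60 kPa; at base = 19.60 + K_a γ' × 2.2 = 30.43 kPa.
P₁ (0–2.5 m) = ½×19.60×2.5 = 24.51. P₂ (2.5–4.7 m) = ½(19.60+30.43)×2.2 = 55.04.
P_w = ½ γ_w h₂² = 0.5×9.81×2.2² = 23.74. Total = 24.51+55.04+23.74 = 103.3 kN/m.

103 kN/m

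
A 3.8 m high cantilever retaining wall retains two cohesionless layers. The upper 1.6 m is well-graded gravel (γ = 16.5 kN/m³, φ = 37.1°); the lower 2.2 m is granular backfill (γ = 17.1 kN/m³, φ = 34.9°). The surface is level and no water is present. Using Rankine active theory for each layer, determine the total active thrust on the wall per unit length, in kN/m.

32.3 kN/m

K_a1 = tan²(45°−37.1°/2) = 0.2475; K_a2 = tan²(45°−34.9°/2) = 0.2721.
Layer 1: σ at base = K_a1 γ₁ h₁ = 6.534 kPa; P₁ = ½×6.534×1.6 = 5.227.
Layer 2: σ_v at top = γ₁h₁ = 26.40; σ_h top = K_a2×26.40 = 7.185; σ_h base = K_a2×(26.40+17.1×2.2) = 17.42.
P₂ = ½(7.185+17.42)×2.2 = 27.07. Total P_a = 5.227+27.07 = 32.30 kN/m.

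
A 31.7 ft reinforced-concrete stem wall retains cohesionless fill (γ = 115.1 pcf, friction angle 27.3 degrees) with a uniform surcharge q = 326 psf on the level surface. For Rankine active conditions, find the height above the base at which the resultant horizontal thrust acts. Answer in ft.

K_a = 0.3711.
Triangular part P₁ = ½K_aγH² = 21460 at H/3 = 10.57 ft; rectangular part P₂ = K_a q H = 3835 at H/2 = 15.85 ft.
ȳ = (P₁·10.57 + P₂·15.85)/(P₁+P₂) = 11.37 ft.

11.4 ft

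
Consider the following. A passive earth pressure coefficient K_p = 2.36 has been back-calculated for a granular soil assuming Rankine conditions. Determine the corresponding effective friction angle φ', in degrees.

23.9°

K_p = (1+sin φ)/(1−sin φ) ⇒ sin φ = (K_p − 1)/(K_p + 1) = 0.4048.
φ = arcsin(0.4048) = 23.88°.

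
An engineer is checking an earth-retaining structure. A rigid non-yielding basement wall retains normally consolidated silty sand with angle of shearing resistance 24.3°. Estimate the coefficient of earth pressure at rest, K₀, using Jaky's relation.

0.588

K₀ = 1 − sin φ' = 1 − sin 24.3° = 0.5885.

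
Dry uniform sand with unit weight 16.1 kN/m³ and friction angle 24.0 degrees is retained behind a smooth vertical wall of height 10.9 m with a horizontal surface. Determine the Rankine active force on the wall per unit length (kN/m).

K_a = tan²(45° − φ/2) = 0.4217.
P_a = ½ K_a γ H² = 0.5 × 0.4217 × 16.1 × 10.9² = 403.4 kN/m.

403 kN/m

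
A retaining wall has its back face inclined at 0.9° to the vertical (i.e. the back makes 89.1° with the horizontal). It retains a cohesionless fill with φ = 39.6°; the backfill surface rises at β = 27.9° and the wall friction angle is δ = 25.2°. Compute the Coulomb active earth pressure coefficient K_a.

K_a = sin²(α+φ) / [sin²α · sin(α−δ) · (1 + √{sin(φ+δ)sin(φ−β) / (sin(α−δ)sin(α+β))})²].
With α = 89.1°, φ = 39.6°, δ = 25.2°, β = 27.9°: K_a = 0.3102.

0.310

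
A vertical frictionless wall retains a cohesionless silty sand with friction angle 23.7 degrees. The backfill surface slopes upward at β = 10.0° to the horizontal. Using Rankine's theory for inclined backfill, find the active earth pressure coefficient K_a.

0.455

K_a = cos β · (cos β − √(cos²β − cos²φ)) / (cos β + √(cos²β − cos²φ)).
cos β = 0.9848, cos φ = 0.9157, √(cos²β − cos²φ) = 0.3625.
K_a = 0.9848 × (0.9848 − 0.3625)/(0.9848 + 0.3625) = 0.4549.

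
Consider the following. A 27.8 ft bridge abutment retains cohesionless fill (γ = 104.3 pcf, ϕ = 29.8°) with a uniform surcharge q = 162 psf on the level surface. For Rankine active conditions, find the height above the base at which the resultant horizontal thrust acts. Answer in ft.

K_a = 0.3360.
Triangular part P₁ = ½K_aγH² = 13540 at H/3 = 9.267 ft; rectangular part P₂ = K_a q H = 1513 at H/2 = 13.90 ft.
ȳ = (P₁·9.267 + P₂·13.90)/(P₁+P₂) = 9.732 ft.

9.73 ft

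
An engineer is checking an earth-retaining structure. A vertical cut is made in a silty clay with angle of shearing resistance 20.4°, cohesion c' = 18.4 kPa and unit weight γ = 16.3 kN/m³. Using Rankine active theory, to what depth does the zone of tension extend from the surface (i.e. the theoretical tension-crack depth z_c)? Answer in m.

3.25 m

K_a = tan²(45° − 20.4°/2) = 0.4831; √K_a = 0.6950.
The active pressure is zero where K_a γ z = 2c√K_a, so z_c = 2c/(γ√K_a) = 2×18.4/(16.3×0.6950) = 3.248 m.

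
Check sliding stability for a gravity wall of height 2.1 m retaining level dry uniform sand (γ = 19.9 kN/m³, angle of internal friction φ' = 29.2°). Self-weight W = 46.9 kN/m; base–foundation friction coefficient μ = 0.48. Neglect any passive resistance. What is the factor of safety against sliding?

K_a = tan²(45° − 29.2°/2) = 0.3442.
P_a = ½K_aγH² = 0.5×0.3442×19.9×2.1² = 15.10 kN/m, acting at H/3 = 0.7000 m above the base.
FS_sliding = μW / P_a = 0.48×46.9 / 15.10 = 1.490.

1.49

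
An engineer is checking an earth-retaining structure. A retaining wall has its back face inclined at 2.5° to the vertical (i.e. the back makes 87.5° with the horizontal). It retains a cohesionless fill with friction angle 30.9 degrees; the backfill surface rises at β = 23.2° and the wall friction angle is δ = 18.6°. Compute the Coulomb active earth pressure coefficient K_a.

K_a = sin²(α+φ) / [sin²α · sin(α−δ) · (1 + √{sin(φ+δ)sin(φ−β) / (sin(α−δ)sin(α+β))})²].
With α = 87.5°, φ = 30.9°, δ = 18.6°, β = 23.2°: K_a = 0.4616.

0.462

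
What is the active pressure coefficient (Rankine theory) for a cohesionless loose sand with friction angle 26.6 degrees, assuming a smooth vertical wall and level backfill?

0.381

K_a = tan²(45° − φ/2) = tan²(31.70°) = 0.3814.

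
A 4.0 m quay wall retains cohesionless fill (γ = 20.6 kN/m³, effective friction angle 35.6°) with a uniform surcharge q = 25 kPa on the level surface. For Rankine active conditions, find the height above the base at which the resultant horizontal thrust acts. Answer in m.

1.59 m

K_a = 0.2641.
Triangular part P₁ = ½K_aγH² = 43.53 at H/3 = 1.333 m; rectangular part P₂ = K_a q H = 26.41 at H/2 = 2.000 m.
ȳ = (P₁·1.333 + P₂·2.000)/(P₁+P₂) = 1.585 m.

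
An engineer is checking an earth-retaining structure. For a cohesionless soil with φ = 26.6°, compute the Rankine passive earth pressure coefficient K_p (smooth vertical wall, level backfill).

K_p = (1 + sin φ)/(1 − sin φ) = tan²(45° + 26.6°/2) = 2.622.

2.62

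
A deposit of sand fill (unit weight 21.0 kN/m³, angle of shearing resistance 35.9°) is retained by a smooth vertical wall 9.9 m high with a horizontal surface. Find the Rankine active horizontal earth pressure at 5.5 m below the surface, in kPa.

30.1 kPa

K_a = (1 − sin φ)/(1 + sin φ) = 0.2607.
σ_h = K_a γ z = 0.2607 × 21.0 × 5.5 = 30.12 kPa.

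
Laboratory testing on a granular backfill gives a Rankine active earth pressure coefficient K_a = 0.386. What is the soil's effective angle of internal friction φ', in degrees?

26.3°

K_a = tan²(45° − φ/2) ⇒ 45° − φ/2 = arctan(√0.386) = 31.85°.
φ = 2(45° − 31.85°) = 26.30°.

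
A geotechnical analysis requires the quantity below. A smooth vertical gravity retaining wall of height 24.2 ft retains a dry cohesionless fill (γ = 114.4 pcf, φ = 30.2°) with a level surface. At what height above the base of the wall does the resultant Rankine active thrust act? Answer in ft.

8.07 ft

K_a = 0.3307.
The pressure distribution is triangular, so the resultant acts at H/3 above the base = 24.2/3 = 8.067 ft.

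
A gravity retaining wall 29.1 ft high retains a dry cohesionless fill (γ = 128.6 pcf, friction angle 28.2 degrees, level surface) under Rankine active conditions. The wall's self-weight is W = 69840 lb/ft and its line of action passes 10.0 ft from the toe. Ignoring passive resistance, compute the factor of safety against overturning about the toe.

3.69

K_a = tan²(45° − 28.2°/2) = 0.3582.
P_a = ½K_aγH² = 0.5×0.3582×128.6×29.1² = 19500 lb/ft, acting at H/3 = 9.700 ft above the base.
Overturning moment M_o = P_a × H/3 = 19500 × 9.700 = 189200.
Resisting moment M_r = W × 10.0 = 69840 × 10.0 = 698400.
FS_overturning = M_r/M_o = 698400/189200 = 3.692.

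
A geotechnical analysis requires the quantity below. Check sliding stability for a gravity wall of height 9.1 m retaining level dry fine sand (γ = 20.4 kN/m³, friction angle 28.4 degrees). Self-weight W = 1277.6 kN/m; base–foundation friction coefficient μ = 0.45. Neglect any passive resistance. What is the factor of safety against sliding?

1.92

K_a = tan²(45° − 28.4°/2) = 0.3554.
P_a = ½K_aγH² = 0.5×0.3554×20.4×9.1² = 300.2 kN/m, acting at H/3 = 3.033 m above the base.
FS_sliding = μW / P_a = 0.45×1277.6 / 300.2 = 1.915.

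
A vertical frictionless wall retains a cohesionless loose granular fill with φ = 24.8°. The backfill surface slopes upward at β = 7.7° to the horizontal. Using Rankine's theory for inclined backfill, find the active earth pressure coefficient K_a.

0.424

K_a = cos β · (cos β − √(cos²β − cos²φ)) / (cos β + √(cos²β − cos²φ)).
cos β = 0.9910, cos φ = 0.9078, √(cos²β − cos²φ) = 0.3975.
K_a = 0.9910 × (0.9910 − 0.3975)/(0.9910 + 0.3975) = 0.4236.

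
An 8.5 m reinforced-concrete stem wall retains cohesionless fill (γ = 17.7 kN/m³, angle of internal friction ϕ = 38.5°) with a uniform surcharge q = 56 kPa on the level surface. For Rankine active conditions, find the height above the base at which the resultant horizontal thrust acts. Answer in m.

K_a = 0.2327.
Triangular part P₁ = ½K_aγH² = 148.8 at H/3 = 2.833 m; rectangular part P₂ = K_a q H = 110.7 at H/2 = 4.250 m.
ȳ = (P₁·2.833 + P₂·4.250)/(P₁+P₂) = 3.438 m.

3.44 m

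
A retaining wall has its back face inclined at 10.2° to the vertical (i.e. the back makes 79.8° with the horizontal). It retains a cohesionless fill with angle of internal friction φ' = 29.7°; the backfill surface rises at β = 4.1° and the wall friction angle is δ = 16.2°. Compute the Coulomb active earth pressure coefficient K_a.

0.405

K_a = sin²(α+φ) / [sin²α · sin(α−δ) · (1 + √{sin(φ+δ)sin(φ−β) / (sin(α−δ)sin(α+β))})²].
With α = 79.8°, φ = 29.7°, δ = 16.2°, β = 4.1°: K_a = 0.4050.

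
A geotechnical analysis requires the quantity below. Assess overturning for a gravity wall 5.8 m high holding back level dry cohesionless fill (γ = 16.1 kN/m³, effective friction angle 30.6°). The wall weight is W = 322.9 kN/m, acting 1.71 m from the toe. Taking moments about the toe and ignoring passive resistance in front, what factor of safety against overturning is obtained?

K_a = tan²(45° − 30.6°/2) = 0.3253.
P_a = ½K_aγH² = 0.5×0.3253×16.1×5.8² = 88.10 kN/m, acting at H/3 = 1.933 m above the base.
Overturning moment M_o = P_a × H/3 = 88.10 × 1.933 = 170.3.
Resisting moment M_r = W × 1.71 = 322.9 × 1.71 = 552.2.
FS_overturning = M_r/M_o = 552.2/170.3 = 3.242.

3.24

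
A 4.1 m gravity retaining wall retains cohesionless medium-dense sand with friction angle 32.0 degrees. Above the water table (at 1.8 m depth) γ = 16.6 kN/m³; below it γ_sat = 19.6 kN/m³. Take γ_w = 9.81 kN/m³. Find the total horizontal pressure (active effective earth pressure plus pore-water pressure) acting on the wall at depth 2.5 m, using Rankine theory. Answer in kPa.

K_a = (1 − sin φ)/(1 + sin φ) = 0.3073.
γ' = 19.6 − 9.81 = 9.790 kN/m³.
Effective vertical stress at 2.5 m: σ'_v = 16.6×1.8 + 9.790×0.700 = 36.73 kPa.
σ'_h = K_a σ'_v = 0.3073 × 36.73 = 11.29 kPa; u = γ_w × 0.700 = 6.867 kPa.
Total σ_h = 11.29 + 6.867 = 18.15 kPa.

18.2 kPa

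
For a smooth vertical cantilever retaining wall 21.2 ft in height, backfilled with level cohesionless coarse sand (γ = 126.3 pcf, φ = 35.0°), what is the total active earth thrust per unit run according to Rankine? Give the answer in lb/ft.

7690 lb/ft

K_a = tan²(45° − φ/2) = 0.2710.
P_a = ½ K_a γ H² = 0.5 × 0.2710 × 126.3 × 21.2² = 7691 lb/ft.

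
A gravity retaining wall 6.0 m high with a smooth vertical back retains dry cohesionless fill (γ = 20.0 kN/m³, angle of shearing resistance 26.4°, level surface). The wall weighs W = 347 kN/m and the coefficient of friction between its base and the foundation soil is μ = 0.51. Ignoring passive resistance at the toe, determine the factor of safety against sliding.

1.28

K_a = tan²(45° − 26.4°/2) = 0.3844.
P_a = ½K_aγH² = 0.5×0.3844×20.0×6.0² = 138.4 kN/m, acting at H/3 = 2.000 m above the base.
FS_sliding = μW / P_a = 0.51×347 / 138.4 = 1.279.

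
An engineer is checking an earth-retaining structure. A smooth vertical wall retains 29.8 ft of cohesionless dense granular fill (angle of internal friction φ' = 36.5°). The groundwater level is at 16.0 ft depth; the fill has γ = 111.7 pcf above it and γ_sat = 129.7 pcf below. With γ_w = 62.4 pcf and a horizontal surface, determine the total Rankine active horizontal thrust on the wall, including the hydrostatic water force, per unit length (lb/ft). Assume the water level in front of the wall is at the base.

K_a = tan²(45° − φ/2) = 0.2541.
γ' = 129.7 − 62.4 = 67.30 pcf. Depth below WT = 13.8 ft.
σ'_h at WT = K_a γ d_w = 454.1 psf; at base = 454.1 + K_a γ' × 13.8 = 690.0 psf.
P₁ (0–16.0 ft) = ½×454.1×16.0 = 3632. P₂ (16.0–29.8 ft) = ½(454.1+690.0)×13.8 = 7894.
P_w = ½ γ_w h₂² = 0.5×62.4×13.8² = 5942. Total = 3632+7894+5942 = 17470 lb/ft.

17500 lb/ft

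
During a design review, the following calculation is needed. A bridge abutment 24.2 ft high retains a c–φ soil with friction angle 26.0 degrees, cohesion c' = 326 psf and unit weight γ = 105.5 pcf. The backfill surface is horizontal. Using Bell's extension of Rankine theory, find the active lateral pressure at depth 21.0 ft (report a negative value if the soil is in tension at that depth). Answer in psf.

K_a = (1 − sin φ)/(1 + sin φ) = 0.3905.
σ_a = K_a γ z − 2c√K_a = 0.3905×105.5×21.0 − 2×326×0.6249 = 457.7 psf.

458 psf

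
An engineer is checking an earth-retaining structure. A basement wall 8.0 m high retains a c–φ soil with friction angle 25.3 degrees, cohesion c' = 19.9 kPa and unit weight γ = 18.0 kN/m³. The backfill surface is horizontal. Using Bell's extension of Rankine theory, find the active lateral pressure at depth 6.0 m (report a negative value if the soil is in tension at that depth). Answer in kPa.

K_a = (1 − sin φ)/(1 + sin φ) = 0.4012.
σ_a = K_a γ z − 2c√K_a = 0.4012×18.0×6.0 − 2×19.9×0.6334 = 18.12 kPa.

18.1 kPa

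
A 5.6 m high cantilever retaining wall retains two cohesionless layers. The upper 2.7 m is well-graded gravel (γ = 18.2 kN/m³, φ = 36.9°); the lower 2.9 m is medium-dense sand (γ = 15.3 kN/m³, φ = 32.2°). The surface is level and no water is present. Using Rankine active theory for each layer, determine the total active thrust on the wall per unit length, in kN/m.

79.6 kN/m

K_a1 = tan²(45°−36.9°/2) = 0.2497; K_a2 = tan²(45°−32.2°/2) = 0.3047.
Layer 1: σ at base = K_a1 γ₁ h₁ = 12.27 kPa; P₁ = ½×12.27×2.7 = 16.56.
Layer 2: σ_v at top = γ₁h₁ = 49.14; σ_h top = K_a2×49.14 = 14.97; σ_h base = K_a2×(49.14+15.3×2.9) = 28.50.
P₂ = ½(14.97+28.50)×2.9 = 63.03. Total P_a = 16.56+63.03 = 79.60 kN/m.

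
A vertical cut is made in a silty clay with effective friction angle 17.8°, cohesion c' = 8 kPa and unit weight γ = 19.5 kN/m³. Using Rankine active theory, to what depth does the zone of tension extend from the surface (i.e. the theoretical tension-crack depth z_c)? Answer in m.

K_a = tan²(45° − 17.8°/2) = 0.5318; √K_a = 0.7292.
The active pressure is zero where K_a γ z = 2c√K_a, so z_c = 2c/(γ√K_a) = 2×8/(19.5×0.7292) = 1.125 m.

1.13 m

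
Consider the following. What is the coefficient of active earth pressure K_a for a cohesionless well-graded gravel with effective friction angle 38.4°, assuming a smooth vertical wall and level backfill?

K_a = (1 − sin φ)/(1 + sin φ) = (1 − sin 38.4°)/(1 + sin 38.4°) = 0.2337.

0.234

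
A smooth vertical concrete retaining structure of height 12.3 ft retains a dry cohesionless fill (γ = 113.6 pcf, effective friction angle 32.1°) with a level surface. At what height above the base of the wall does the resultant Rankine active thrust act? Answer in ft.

K_a = 0.3060.
The pressure distribution is triangular, so the resultant acts at H/3 above the base = 12.3/3 = 4.100 ft.

4.10 ft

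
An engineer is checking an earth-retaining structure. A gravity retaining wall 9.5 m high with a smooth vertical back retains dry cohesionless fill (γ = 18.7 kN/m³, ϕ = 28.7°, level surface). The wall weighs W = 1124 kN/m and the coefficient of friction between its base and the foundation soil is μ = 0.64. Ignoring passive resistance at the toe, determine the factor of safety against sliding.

K_a = tan²(45° − 28.7°/2) = 0.3511.
P_a = ½K_aγH² = 0.5×0.3511×18.7×9.5² = 296.3 kN/m, acting at H/3 = 3.167 m above the base.
FS_sliding = μW / P_a = 0.64×1124 / 296.3 = 2.428.

2.43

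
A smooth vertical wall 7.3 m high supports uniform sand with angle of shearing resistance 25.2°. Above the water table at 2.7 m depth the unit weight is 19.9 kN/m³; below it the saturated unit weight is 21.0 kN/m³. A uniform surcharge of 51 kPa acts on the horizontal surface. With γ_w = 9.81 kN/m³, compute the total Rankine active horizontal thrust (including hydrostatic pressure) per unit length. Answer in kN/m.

430 kN/m

K_a = tan²(45° − φ/2) = 0.4027.
γ' = 21.0 − 9.81 = 11.19 kN/m³. h₂ = H − d_w = 4.6 m.
σ'_h: at surface K_a·q = 20.54; at WT K_a(q+γd_w) = 42.18; at base K_a(q+γd_w+γ'h₂) = 62.91 kPa.
P₁ = ½(20.54+42.18)×2.7 = 84.67; P₂ = ½(42.18+62.91)×4.6 = 241.7; P_w = ½γ_w h₂² = 103.8.
Total = 84.67+241.7+103.8 = 430.2 kN/m.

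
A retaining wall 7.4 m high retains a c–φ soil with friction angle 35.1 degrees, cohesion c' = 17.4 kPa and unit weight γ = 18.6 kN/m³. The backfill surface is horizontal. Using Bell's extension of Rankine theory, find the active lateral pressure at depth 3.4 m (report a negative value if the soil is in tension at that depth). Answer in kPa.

K_a = (1 − sin φ)/(1 + sin φ) = 0.2698.
σ_a = K_a γ z − 2c√K_a = 0.2698×18.6×3.4 − 2×17.4×0.5195 = -1.013 kPa.

-1.01 kPa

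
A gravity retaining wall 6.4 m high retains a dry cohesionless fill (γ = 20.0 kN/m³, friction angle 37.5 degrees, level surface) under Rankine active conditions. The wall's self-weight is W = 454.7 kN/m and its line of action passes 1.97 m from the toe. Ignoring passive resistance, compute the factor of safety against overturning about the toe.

4.22

K_a = tan²(45° − 37.5°/2) = 0.2432.
P_a = ½K_aγH² = 0.5×0.2432×20.0×6.4² = 99.61 kN/m, acting at H/3 = 2.133 m above the base.
Overturning moment M_o = P_a × H/3 = 99.61 × 2.133 = 212.5.
Resisting moment M_r = W × 1.97 = 454.7 × 1.97 = 895.8.
FS_overturning = M_r/M_o = 895.8/212.5 = 4.215.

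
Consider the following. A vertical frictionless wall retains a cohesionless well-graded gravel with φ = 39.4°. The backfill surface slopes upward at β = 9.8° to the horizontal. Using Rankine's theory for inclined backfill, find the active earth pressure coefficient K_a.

0.231

K_a = cos β · (cos β − √(cos²β − cos²φ)) / (cos β + √(cos²β − cos²φ)).
cos β = 0.9854, cos φ = 0.7727, √(cos²β − cos²φ) = 0.6115.
K_a = 0.9854 × (0.9854 − 0.6115)/(0.9854 + 0.6115) = 0.2307.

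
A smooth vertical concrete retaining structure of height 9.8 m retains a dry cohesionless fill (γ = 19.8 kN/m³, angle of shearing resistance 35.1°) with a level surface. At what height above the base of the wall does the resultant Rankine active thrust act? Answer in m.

3.27 m

K_a = 0.2698.
The pressure distribution is triangular, so the resultant acts at H/3 above the base = 9.8/3 = 3.267 m.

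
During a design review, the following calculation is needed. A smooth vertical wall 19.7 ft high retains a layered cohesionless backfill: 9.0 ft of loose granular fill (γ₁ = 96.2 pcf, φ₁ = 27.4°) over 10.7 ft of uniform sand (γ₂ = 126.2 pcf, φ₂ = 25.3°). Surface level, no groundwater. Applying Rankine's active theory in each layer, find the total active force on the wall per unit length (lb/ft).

8060 lb/ft

K_a1 = tan²(45°−27.4°/2) = 0.3697; K_a2 = tan²(45°−25.3°/2) = 0.4012.
Layer 1: σ at base = K_a1 γ₁ h₁ = 320.1 psf; P₁ = ½×320.1×9.0 = 1440.
Layer 2: σ_v at top = γ₁h₁ = 865.8; σ_h top = K_a2×865.8 = 347.4; σ_h base = K_a2×(865.8+126.2×10.7) = 889.1.
P₂ = ½(347.4+889.1)×10.7 = 6615. Total P_a = 1440+6615 = 8055 lb/ft.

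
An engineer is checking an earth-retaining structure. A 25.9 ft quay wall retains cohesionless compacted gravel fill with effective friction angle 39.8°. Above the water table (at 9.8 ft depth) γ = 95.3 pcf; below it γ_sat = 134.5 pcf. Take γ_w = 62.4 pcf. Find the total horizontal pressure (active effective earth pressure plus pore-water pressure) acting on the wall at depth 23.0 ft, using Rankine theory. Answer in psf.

K_a = (1 − sin φ)/(1 + sin φ) = 0.2194.
γ' = 134.5 − 62.4 = 72.10 pcf.
Effective vertical stress at 23.0 ft: σ'_v = 95.3×9.8 + 72.10×13.2 = 1886 psf.
σ'_h = K_a σ'_v = 0.2194 × 1886 = 413.8 psf; u = γ_w × 13.2 = 823.7 psf.
Total σ_h = 413.8 + 823.7 = 1237 psf.

1240 psf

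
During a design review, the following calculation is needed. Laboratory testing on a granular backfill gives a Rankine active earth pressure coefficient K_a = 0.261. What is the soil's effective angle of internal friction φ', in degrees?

K_a = tan²(45° − φ/2) ⇒ 45° − φ/2 = arctan(√0.261) = 27.06°.
φ = 2(45° − 27.06°) = 35.88°.

35.9°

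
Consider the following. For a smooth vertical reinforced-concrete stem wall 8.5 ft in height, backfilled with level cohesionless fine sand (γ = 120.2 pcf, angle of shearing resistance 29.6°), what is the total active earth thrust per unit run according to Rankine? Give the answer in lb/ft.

K_a = tan²(45° − φ/2) = 0.3387.
P_a = ½ K_a γ H² = 0.5 × 0.3387 × 120.2 × 8.5² = 1471 lb/ft.

1470 lb/ft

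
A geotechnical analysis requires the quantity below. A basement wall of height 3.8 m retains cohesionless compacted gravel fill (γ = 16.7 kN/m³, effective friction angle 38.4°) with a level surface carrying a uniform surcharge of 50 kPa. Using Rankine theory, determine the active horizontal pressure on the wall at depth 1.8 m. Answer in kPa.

K_a = (1 − sin φ)/(1 + sin φ) = 0.2337.
σ_v = γz + q = 16.7 × 1.8 + 50 = 80.06 kPa.
σ_h = K_a σ_v = 0.2337 × 80.06 = 18.71 kPa.

18.7 kPa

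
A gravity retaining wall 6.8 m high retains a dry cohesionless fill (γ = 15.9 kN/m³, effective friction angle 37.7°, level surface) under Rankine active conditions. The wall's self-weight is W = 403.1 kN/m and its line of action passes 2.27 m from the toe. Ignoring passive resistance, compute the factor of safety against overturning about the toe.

K_a = tan²(45° − 37.7°/2) = 0.2411.
P_a = ½K_aγH² = 0.5×0.2411×15.9×6.8² = 88.62 kN/m, acting at H/3 = 2.267 m above the base.
Overturning moment M_o = P_a × H/3 = 88.62 × 2.267 = 200.9.
Resisting moment M_r = W × 2.27 = 403.1 × 2.27 = 915.0.
FS_overturning = M_r/M_o = 915.0/200.9 = 4.556.

4.56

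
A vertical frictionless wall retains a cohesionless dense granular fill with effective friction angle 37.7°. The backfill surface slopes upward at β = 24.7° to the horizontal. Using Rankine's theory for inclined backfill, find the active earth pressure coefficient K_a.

0.310

K_a = cos β · (cos β − √(cos²β − cos²φ)) / (cos β + √(cos²β − cos²φ)).
cos β = 0.9085, cos φ = 0.7912, √(cos²β − cos²φ) = 0.4465.
K_a = 0.9085 × (0.9085 − 0.4465)/(0.9085 + 0.4465) = 0.3098.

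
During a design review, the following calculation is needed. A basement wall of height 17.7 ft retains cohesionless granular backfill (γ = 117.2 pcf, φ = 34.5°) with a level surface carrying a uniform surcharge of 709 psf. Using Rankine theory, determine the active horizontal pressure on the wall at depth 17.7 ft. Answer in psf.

K_a = (1 − sin φ)/(1 + sin φ) = 0.2768.
σ_v = γz + q = 117.2 × 17.7 + 709 = 2783 psf.
σ_h = K_a σ_v = 0.2768 × 2783 = 770.5 psf.

770 psf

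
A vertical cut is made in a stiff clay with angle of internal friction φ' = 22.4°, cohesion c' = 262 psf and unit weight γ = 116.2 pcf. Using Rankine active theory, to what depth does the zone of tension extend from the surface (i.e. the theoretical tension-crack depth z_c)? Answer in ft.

K_a = tan²(45° − 22.4°/2) = 0.4482; √K_a = 0.6694.
The active pressure is zero where K_a γ z = 2c√K_a, so z_c = 2c/(γ√K_a) = 2×262/(116.2×0.6694) = 6.736 ft.

6.74 ft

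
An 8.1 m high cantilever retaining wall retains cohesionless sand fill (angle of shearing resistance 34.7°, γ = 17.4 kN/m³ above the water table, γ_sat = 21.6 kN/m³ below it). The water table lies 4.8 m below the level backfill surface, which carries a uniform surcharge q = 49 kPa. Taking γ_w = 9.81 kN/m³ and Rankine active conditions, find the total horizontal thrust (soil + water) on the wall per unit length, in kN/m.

311 kN/m

K_a = tan²(45° − φ/2) = 0.2745.
γ' = 21.6 − 9.81 = 11.79 kN/m³. h₂ = H − d_w = 3.3 m.
σ'_h: at surface K_a·q = 13.45; at WT K_a(q+γd_w) = 36.37; at base K_a(q+γd_w+γ'h₂) = 47.05 kPa.
P₁ = ½(13.45+36.37)×4.8 = 119.6; P₂ = ½(36.37+47.05)×3.3 = 137.7; P_w = ½γ_w h₂² = 53.42.
Total = 119.6+137.7+53.42 = 310.6 kN/m.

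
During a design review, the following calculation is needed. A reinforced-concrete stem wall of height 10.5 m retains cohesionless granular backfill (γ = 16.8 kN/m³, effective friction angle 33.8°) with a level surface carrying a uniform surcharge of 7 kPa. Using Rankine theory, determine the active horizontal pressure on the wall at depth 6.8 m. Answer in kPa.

34.6 kPa

K_a = (1 − sin φ)/(1 + sin φ) = 0.2851.
σ_v = γz + q = 16.8 × 6.8 + 7 = 121.2 kPa.
σ_h = K_a σ_v = 0.2851 × 121.2 = 34.57 kPa.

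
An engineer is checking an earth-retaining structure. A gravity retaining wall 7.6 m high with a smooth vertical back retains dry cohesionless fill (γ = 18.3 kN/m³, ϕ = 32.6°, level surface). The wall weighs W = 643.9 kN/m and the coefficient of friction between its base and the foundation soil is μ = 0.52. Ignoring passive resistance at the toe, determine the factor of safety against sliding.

2.11

K_a = tan²(45° − 32.6°/2) = 0.2997.
P_a = ½K_aγH² = 0.5×0.2997×18.3×7.6² = 158.4 kN/m, acting at H/3 = 2.533 m above the base.
FS_sliding = μW / P_a = 0.52×643.9 / 158.4 = 2.114.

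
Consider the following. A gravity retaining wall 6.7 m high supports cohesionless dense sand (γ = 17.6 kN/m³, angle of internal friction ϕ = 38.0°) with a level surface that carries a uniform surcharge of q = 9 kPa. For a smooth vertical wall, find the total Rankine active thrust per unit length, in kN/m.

108 kN/m

K_a = tan²(45° − φ/2) = 0.2379.
Soil triangle: ½ K_a γ H² = 0.5×0.2379×17.6×6.7² = 93.97 kN/m.
Surcharge rectangle: K_a q H = 0.2379×9×6.7 = 14.34 kN/m.
Total = 93.97 + 14.34 = 108.3 kN/m.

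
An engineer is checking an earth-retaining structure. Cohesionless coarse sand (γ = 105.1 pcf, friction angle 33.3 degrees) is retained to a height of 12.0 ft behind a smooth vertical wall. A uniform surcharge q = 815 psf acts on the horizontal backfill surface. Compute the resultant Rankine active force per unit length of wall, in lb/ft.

K_a = tan²(45° − φ/2) = 0.2911.
Soil triangle: ½ K_a γ H² = 0.5×0.2911×105.1×12.0² = 2203 lb/ft.
Surcharge rectangle: K_a q H = 0.2911×815×12.0 = 2847 lb/ft.
Total = 2203 + 2847 = 5050 lb/ft.

5050 lb/ft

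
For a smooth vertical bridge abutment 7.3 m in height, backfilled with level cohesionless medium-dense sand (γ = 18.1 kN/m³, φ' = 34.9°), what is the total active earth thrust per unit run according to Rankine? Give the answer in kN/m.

K_a = tan²(45° − φ/2) = 0.2721.
P_a = ½ K_a γ H² = 0.5 × 0.2721 × 18.1 × 7.3² = 131.2 kN/m.

131 kN/m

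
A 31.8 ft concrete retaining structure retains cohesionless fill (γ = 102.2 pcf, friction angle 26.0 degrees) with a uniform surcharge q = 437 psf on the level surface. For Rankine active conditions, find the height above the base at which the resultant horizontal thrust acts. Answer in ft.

11.7 ft

K_a = 0.3905.
Triangular part P₁ = ½K_aγH² = 20180 at H/3 = 10.60 ft; rectangular part P₂ = K_a q H = 5426 at H/2 = 15.90 ft.
ȳ = (P₁·10.60 + P₂·15.90)/(P₁+P₂) = 11.72 ft.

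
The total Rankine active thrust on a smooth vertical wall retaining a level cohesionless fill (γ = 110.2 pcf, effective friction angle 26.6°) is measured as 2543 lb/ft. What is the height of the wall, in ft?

11.0 ft

K_a = 0.3814. P_a = ½ K_a γ H² ⇒ H = √(2P_a/(K_a γ)).
H = √(2×2543/(0.3814×110.2)) = 11.00 ft.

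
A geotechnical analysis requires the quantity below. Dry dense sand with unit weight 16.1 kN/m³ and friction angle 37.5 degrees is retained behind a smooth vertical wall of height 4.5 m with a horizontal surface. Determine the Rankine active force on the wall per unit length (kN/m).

39.6 kN/m

K_a = tan²(45° − φ/2) = 0.2432.
P_a = ½ K_a γ H² = 0.5 × 0.2432 × 16.1 × 4.5² = 39.64 kN/m.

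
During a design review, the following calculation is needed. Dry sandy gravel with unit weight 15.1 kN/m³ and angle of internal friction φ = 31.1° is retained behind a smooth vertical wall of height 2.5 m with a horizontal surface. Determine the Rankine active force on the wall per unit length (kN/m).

15.0 kN/m

K_a = tan²(45° − φ/2) = 0.3188.
P_a = ½ K_a γ H² = 0.5 × 0.3188 × 15.1 × 2.5² = 15.04 kN/m.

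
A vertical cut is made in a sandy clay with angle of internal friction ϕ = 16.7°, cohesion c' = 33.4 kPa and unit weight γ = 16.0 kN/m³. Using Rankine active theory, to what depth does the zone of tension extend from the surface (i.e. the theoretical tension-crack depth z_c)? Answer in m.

5.61 m

K_a = tan²(45° − 16.7°/2) = 0.5536; √K_a = 0.7440.
The active pressure is zero where K_a γ z = 2c√K_a, so z_c = 2c/(γ√K_a) = 2×33.4/(16.0×0.7440) = 5.611 m.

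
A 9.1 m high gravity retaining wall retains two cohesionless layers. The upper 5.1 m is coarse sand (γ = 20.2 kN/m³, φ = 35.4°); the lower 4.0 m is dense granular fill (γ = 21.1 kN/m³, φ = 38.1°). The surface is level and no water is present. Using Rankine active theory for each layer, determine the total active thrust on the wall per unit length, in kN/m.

K_a1 = tan²(45°−35.4°/2) = 0.2664; K_a2 = tan²(45°−38.1°/2) = 0.2368.
Layer 1: σ at base = K_a1 γ₁ h₁ = 27.44 kPa; P₁ = ½×27.44×5.1 = 69.98.
Layer 2: σ_v at top = γ₁h₁ = 103.0; σ_h top = K_a2×103.0 = 24.40; σ_h base = K_a2×(103.0+21.1×4.0) = 44.39.
P₂ = ½(24.40+44.39)×4.0 = 137.6. Total P_a = 69.98+137.6 = 207.6 kN/m.

208 kN/m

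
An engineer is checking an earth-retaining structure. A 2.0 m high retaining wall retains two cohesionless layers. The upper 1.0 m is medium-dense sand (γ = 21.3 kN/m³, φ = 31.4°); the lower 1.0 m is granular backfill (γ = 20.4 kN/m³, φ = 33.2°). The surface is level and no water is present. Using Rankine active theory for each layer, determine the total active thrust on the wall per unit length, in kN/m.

K_a1 = tan²(45°−31.4°/2) = 0.3149; K_a2 = tan²(45°−33.2°/2) = 0.2924.
Layer 1: σ at base = K_a1 γ₁ h₁ = 6.708 kPa; P₁ = ½×6.708×1.0 = 3.354.
Layer 2: σ_v at top = γ₁h₁ = 21.30; σ_h top = K_a2×21.30 = 6.227; σ_h base = K_a2×(21.30+20.4×1.0) = 12.19.
P₂ = ½(6.227+12.19)×1.0 = 9.209. Total P_a = 3.354+9.209 = 12.56 kN/m.

12.6 kN/m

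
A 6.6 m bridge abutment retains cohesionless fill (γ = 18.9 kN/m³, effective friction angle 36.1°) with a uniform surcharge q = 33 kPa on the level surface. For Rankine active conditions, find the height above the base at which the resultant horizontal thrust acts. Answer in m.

K_a = 0.2585.
Triangular part P₁ = ½K_aγH² = 106.4 at H/3 = 2.200 m; rectangular part P₂ = K_a q H = 56.30 at H/2 = 3.300 m.
ȳ = (P₁·2.200 + P₂·3.300)/(P₁+P₂) = 2.581 m.

2.58 m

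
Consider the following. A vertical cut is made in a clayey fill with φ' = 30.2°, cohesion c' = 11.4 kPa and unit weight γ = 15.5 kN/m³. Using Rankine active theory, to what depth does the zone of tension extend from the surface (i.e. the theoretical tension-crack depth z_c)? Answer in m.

2.56 m

K_a = tan²(45° − 30.2°/2) = 0.3307; √K_a = 0.5750.
The active pressure is zero where K_a γ z = 2c√K_a, so z_c = 2c/(γ√K_a) = 2×11.4/(15.5×0.5750) = 2.558 m.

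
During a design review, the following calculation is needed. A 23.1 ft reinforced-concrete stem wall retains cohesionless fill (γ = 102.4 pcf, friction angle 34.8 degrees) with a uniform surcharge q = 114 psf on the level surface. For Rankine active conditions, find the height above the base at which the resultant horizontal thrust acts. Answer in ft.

K_a = 0.2733.
Triangular part P₁ = ½K_aγH² = 7467 at H/3 = 7.700 ft; rectangular part P₂ = K_a q H = 719.7 at H/2 = 11.55 ft.
ȳ = (P₁·7.700 + P₂·11.55)/(P₁+P₂) = 8.038 ft.

8.04 ft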